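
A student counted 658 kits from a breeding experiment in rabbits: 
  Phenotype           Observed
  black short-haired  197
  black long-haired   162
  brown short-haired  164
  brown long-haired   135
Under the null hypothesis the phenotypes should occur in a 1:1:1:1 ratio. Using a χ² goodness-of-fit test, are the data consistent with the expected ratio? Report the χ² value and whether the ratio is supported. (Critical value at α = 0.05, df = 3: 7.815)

Expected counts for N = 658 under a 1:1:1:1 ratio (total parts = 4):
  black short-haired: 658 × 1/4 = 164.5
  black long-haired: 658 × 1/4 = 164.5
  brown short-haired: 658 × 1/4 = 164.5
  brown long-haired: 658 × 1/4 = 164.5
χ² = Σ (O − E)² / E
  black short-haired: (197 − 164.5)² / 164.5 = 6.4210
  black long-haired: (162 − 164.5)² / 164.5 = 0.0380
  brown short-haired: (164 − 164.5)² / 164.5 = 0.0015
  brown long-haired: (135 − 164.5)² / 164.5 = 5.2903
χ² = 6.4210 + 0.0380 + 0.0015 + 5.2903 = 11.7508 ≈ 11.751
Degrees of freedom = 4 − 1 = 3; critical value at α = 0.05 is 7.815.
Since 11.751 > 7.815, we reject the null hypothesis — the data do not fit the 1:1:1:1 ratio.

11.751; not consistent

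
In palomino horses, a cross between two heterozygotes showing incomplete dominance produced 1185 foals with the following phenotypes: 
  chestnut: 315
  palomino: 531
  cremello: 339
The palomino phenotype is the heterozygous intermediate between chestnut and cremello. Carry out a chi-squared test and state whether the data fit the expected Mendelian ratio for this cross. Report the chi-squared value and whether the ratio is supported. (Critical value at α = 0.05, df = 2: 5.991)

13.739; not consistent

With incomplete dominance, a heterozygote × heterozygote cross gives a 1:2:1 phenotypic ratio.
Under the 1:2:1 hypothesis (Σ ratio = 4, N = 1185):
  chestnut: 1185 × 1/4 = 296.25
  palomino: 1185 × 2/4 = 592.5
  cremello: 1185 × 1/4 = 296.25
χ² = Σ (O − E)² / E
  chestnut: (315 − 296.25)² / 296.25 = 1.1867
  palomino: (531 − 592.5)² / 592.5 = 6.3835
  cremello: (339 − 296.25)² / 296.25 = 6.1690
χ² = 1.1867 + 6.3835 + 6.1690 = 13.7392 ≈ 13.739
Degrees of freedom = 3 − 1 = 2; critical value at α = 0.05 is 5.991.
Since 13.739 > 5.991, we reject the null hypothesis — the data do not fit the 1:2:1 ratio.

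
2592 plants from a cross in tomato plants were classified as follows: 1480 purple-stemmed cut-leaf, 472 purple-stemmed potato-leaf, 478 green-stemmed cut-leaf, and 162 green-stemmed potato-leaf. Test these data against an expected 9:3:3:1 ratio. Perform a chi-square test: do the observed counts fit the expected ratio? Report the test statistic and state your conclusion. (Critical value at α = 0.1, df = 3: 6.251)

0.867; consistent

Under the 9:3:3:1 hypothesis (Σ ratio = 16, N = 2592):
  purple-stemmed cut-leaf: 2592 × 9/16 = 1458
  purple-stemmed potato-leaf: 2592 × 3/16 = 486
  green-stemmed cut-leaf: 2592 × 3/16 = 486
  green-stemmed potato-leaf: 2592 × 1/16 = 162
χ² = Σ (O − E)² / E
  purple-stemmed cut-leaf: (1480 − 1458)² / 1458 = 0.3320
  purple-stemmed potato-leaf: (472 − 486)² / 486 = 0.4033
  green-stemmed cut-leaf: (478 − 486)² / 486 = 0.1317
  green-stemmed potato-leaf: (162 − 162)² / 162 = 0.0000
χ² = 0.3320 + 0.4033 + 0.1317 + 0.0000 = 0.867
Degrees of freedom = 4 − 1 = 3; critical value at α = 0.1 is 6.251.
Since 0.867 < 6.251, we fail to reject the null hypothesis — the data are consistent with the 9:3:3:1 ratio.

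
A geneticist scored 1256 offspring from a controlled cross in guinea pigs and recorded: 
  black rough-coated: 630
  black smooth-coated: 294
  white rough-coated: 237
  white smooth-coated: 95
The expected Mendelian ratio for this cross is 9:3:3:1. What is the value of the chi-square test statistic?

Total ratio parts = 16. Expected numbers out of 1256:
  black rough-coated: 1256 × 9/16 = 706.5
  black smooth-coated: 1256 × 3/16 = 235.5
  white rough-coated: 1256 × 3/16 = 235.5
  white smooth-coated: 1256 × 1/16 = 78.5
χ² = Σ (O − E)² / E
  black rough-coated: (630 − 706.5)² / 706.5 = 8.2834
  black smooth-coated: (294 − 235.5)² / 235.5 = 14.5318
  white rough-coated: (237 − 235.5)² / 235.5 = 0.0096
  white smooth-coated: (95 − 78.5)² / 78.5 = 3.4682
χ² = 8.2834 + 14.5318 + 0.0096 + 3.4682 = 26.293

26.293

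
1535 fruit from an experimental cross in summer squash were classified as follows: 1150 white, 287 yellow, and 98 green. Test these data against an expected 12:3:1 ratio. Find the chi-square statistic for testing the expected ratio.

The 12:3:1 ratio has 16 parts, so with N = 1535 the expected counts are:
  white: 1535 × 12/16 = 1151.25
  yellow: 1535 × 3/16 = 287.8125
  green: 1535 × 1/16 = 95.9375
χ² = Σ (O − E)² / E
  white: (1150 − 1151.25)² / 1151.25 = 0.0014
  yellow: (287 − 287.8125)² / 287.8125 = 0.0023
  green: (98 − 95.9375)² / 95.9375 = 0.0443
χ² = 0.0014 + 0.0023 + 0.0443 = 0.048

0.048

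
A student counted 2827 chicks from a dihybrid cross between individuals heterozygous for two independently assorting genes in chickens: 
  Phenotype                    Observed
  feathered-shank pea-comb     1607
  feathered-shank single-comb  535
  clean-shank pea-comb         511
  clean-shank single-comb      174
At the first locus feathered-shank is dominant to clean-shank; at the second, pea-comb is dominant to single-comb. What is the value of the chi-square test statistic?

0.950

A dihybrid F₂ with independent assortment and complete dominance at both loci gives a 9:3:3:1 phenotypic ratio.
Expected counts for N = 2827 under a 9:3:3:1 ratio (total parts = 16):
  feathered-shank pea-comb: 2827 × 9/16 = 1590.1875
  feathered-shank single-comb: 2827 × 3/16 = 530.0625
  clean-shank pea-comb: 2827 × 3/16 = 530.0625
  clean-shank single-comb: 2827 × 1/16 = 176.6875
χ² = Σ (O − E)² / E
  feathered-shank pea-comb: (1607 − 1590.1875)² / 1590.1875 = 0.1778
  feathered-shank single-comb: (535 − 530.0625)² / 530.0625 = 0.0460
  clean-shank pea-comb: (511 − 530.0625)² / 530.0625 = 0.6855
  clean-shank single-comb: (174 − 176.6875)² / 176.6875 = 0.0409
χ² = 0.1778 + 0.0460 + 0.6855 + 0.0409 = 0.9502 ≈ 0.950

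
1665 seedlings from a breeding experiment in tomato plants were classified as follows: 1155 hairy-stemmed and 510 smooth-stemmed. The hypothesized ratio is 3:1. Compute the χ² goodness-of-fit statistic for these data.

28.153

Total ratio parts = 4. Expected numbers out of 1665:
  hairy-stemmed: 1665 × 3/4 = 1248.75
  smooth-stemmed: 1665 × 1/4 = 416.25
χ² = Σ (O − E)² / E
  hairy-stemmed: (1155 − 1248.75)² / 1248.75 = 7.0383
  smooth-stemmed: (510 − 416.25)² / 416.25 = 21.1149
χ² = 7.0383 + 21.1149 = 28.1532 ≈ 28.153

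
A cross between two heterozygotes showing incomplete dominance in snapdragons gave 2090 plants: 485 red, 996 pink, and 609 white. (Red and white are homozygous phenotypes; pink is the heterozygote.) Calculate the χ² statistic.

19.309

With incomplete dominance, a heterozygote × heterozygote cross gives a 1:2:1 phenotypic ratio.
Expected counts for N = 2090 under a 1:2:1 ratio (total parts = 4):
  red: 2090 × 1/4 = 522.5
  pink: 2090 × 2/4 = 1045
  white: 2090 × 1/4 = 522.5
χ² = Σ (O − E)² / E
  red: (485 − 522.5)² / 522.5 = 2.6914
  pink: (996 − 1045)² / 1045 = 2.2976
  white: (609 − 522.5)² / 522.5 = 14.3201
χ² = 2.6914 + 2.2976 + 14.3201 = 19.3091 ≈ 19.309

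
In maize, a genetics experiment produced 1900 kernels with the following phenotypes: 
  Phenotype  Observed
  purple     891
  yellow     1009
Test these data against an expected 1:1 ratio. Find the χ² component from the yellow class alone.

Under the 1:1 hypothesis (Σ ratio = 2, N = 1900):
  purple: 1900 × 1/2 = 950
  yellow: 1900 × 1/2 = 950
Contribution of yellow: (1009 − 950)² / 950 = 3.6642

3.664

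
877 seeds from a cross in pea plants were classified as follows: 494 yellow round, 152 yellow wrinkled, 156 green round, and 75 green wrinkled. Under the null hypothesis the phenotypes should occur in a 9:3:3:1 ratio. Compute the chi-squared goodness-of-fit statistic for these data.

The 9:3:3:1 ratio has 16 parts, so with N = 877 the expected counts are:
  yellow round: 877 × 9/16 = 493.3125
  yellow wrinkled: 877 × 3/16 = 164.4375
  green round: 877 × 3/16 = 164.4375
  green wrinkled: 877 × 1/16 = 54.8125
χ² = Σ (O − E)² / E
  yellow round: (494 − 493.3125)² / 493.3125 = 0.0010
  yellow wrinkled: (152 − 164.4375)² / 164.4375 = 0.9407
  green round: (156 − 164.4375)² / 164.4375 = 0.4329
  green wrinkled: (75 − 54.8125)² / 54.8125 = 7.4351
χ² = 0.0010 + 0.9407 + 0.4329 + 7.4351 = 8.8097 ≈ 8.810

8.810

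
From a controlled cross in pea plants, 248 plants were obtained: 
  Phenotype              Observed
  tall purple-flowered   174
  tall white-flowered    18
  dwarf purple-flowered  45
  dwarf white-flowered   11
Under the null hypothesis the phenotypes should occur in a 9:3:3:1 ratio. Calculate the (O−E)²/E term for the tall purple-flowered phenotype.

8.532

Under the 9:3:3:1 hypothesis (Σ ratio = 16, N = 248):
  tall purple-flowered: 248 × 9/16 = 139.5
  tall white-flowered: 248 × 3/16 = 46.5
  dwarf purple-flowered: 248 × 3/16 = 46.5
  dwarf white-flowered: 248 × 1/16 = 15.5
Contribution of tall purple-flowered: (174 − 139.5)² / 139.5 = 8.5323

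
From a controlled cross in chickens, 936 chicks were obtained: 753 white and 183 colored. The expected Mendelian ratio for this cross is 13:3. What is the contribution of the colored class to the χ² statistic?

0.321

Total ratio parts = 16. Expected numbers out of 936:
  white: 936 × 13/16 = 760.5
  colored: 936 × 3/16 = 175.5
Contribution of colored: (183 − 175.5)² / 175.5 = 0.3205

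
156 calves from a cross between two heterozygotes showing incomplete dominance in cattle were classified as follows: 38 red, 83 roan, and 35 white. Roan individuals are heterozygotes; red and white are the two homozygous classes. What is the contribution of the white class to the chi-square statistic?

0.410

With incomplete dominance, a heterozygote × heterozygote cross gives a 1:2:1 phenotypic ratio.
The 1:2:1 ratio has 4 parts, so with N = 156 the expected counts are:
  red: 156 × 1/4 = 39
  roan: 156 × 2/4 = 78
  white: 156 × 1/4 = 39
Contribution of white: (35 − 39)² / 39 = 0.4103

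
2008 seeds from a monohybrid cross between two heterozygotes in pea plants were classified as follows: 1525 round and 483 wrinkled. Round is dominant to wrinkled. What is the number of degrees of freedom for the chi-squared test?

For a monohybrid cross between heterozygotes with complete dominance, the expected phenotypic ratio is 3:1.
A goodness-of-fit test with 2 phenotype classes has df = 2 − 1 = 1.

1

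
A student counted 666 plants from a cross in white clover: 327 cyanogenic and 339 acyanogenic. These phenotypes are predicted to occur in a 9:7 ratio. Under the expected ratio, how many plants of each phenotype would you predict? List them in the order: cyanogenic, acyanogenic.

The 9:7 ratio has 16 parts, so with N = 666 the expected counts are:
  cyanogenic: 666 × 9/16 = 374.625
  acyanogenic: 666 × 7/16 = 291.375

374.625, 291.375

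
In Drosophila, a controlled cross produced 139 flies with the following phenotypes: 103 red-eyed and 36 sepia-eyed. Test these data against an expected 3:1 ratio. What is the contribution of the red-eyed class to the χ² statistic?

The 3:1 ratio has 4 parts, so with N = 139 the expected counts are:
  red-eyed: 139 × 3/4 = 104.25
  sepia-eyed: 139 × 1/4 = 34.75
Contribution of red-eyed: (103 − 104.25)² / 104.25 = 0.0150

0.015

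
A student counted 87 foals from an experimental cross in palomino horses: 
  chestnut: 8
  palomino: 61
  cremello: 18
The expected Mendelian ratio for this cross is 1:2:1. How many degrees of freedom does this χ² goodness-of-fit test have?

A goodness-of-fit test with 3 phenotype classes has df = 3 − 1 = 2.

2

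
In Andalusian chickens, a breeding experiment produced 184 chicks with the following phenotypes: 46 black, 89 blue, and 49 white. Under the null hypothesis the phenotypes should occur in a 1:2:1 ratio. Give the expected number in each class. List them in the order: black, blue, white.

46, 92, 46

Under the 1:2:1 hypothesis (Σ ratio = 4, N = 184):
  black: 184 × 1/4 = 46
  blue: 184 × 2/4 = 92
  white: 184 × 1/4 = 46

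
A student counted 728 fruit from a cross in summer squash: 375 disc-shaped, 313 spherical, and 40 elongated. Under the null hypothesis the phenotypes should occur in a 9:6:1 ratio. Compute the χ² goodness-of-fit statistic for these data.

The 9:6:1 ratio has 16 parts, so with N = 728 the expected counts are:
  disc-shaped: 728 × 9/16 = 409.5
  spherical: 728 × 6/16 = 273
  elongated: 728 × 1/16 = 45.5
χ² = Σ (O − E)² / E
  disc-shaped: (375 − 409.5)² / 409.5 = 2.9066
  spherical: (313 − 273)² / 273 = 5.8608
  elongated: (40 − 45.5)² / 45.5 = 0.6648
χ² = 2.9066 + 5.8608 + 0.6648 = 9.4322 ≈ 9.432

9.432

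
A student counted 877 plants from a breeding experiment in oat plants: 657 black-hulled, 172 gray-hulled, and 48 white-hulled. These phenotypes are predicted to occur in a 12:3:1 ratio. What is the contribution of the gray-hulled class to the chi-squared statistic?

Expected counts for N = 877 under a 12:3:1 ratio (total parts = 16):
  black-hulled: 877 × 12/16 = 657.75
  gray-hulled: 877 × 3/16 = 164.4375
  white-hulled: 877 × 1/16 = 54.8125
Contribution of gray-hulled: (172 − 164.4375)² / 164.4375 = 0.3478

0.348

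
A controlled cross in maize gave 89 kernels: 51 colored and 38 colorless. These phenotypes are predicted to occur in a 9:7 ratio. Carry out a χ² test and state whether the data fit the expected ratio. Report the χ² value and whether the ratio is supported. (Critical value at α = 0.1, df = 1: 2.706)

Expected counts for N = 89 under a 9:7 ratio (total parts = 16):
  colored: 89 × 9/16 = 50.0625
  colorless: 89 × 7/16 = 38.9375
χ² = Σ (O − E)² / E
  colored: (51 − 50.0625)² / 50.0625 = 0.0176
  colorless: (38 − 38.9375)² / 38.9375 = 0.0226
χ² = 0.0176 + 0.0226 = 0.0402 ≈ 0.040
Degrees of freedom = 2 − 1 = 1; critical value at α = 0.1 is 2.706.
Since 0.040 < 2.706, we fail to reject the null hypothesis — the data are consistent with the 9:7 ratio.

0.040; consistent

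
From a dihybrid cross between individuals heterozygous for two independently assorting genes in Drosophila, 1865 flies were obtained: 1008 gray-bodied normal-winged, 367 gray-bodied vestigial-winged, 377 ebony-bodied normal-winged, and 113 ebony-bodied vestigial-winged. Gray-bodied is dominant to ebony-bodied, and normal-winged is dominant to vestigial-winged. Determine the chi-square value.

4.707

A dihybrid F₂ with independent assortment and complete dominance at both loci gives a 9:3:3:1 phenotypic ratio.
The 9:3:3:1 ratio has 16 parts, so with N = 1865 the expected counts are:
  gray-bodied normal-winged: 1865 × 9/16 = 1049.0625
  gray-bodied vestigial-winged: 1865 × 3/16 = 349.6875
  ebony-bodied normal-winged: 1865 × 3/16 = 349.6875
  ebony-bodied vestigial-winged: 1865 × 1/16 = 116.5625
χ² = Σ (O − E)² / E
  gray-bodied normal-winged: (1008 − 1049.0625)² / 1049.0625 = 1.6073
  gray-bodied vestigial-winged: (367 − 349.6875)² / 349.6875 = 0.8571
  ebony-bodied normal-winged: (377 − 349.6875)² / 349.6875 = 2.1333
  ebony-bodied vestigial-winged: (113 − 116.5625)² / 116.5625 = 0.1089
χ² = 1.6073 + 0.8571 + 2.1333 + 0.1089 = 4.7066 ≈ 4.707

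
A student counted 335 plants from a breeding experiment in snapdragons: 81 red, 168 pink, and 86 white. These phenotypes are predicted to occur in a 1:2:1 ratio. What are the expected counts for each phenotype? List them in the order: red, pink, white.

The 1:2:1 ratio has 4 parts, so with N = 335 the expected counts are:
  red: 335 × 1/4 = 83.75
  pink: 335 × 2/4 = 167.5
  white: 335 × 1/4 = 83.75

83.75, 167.5, 83.75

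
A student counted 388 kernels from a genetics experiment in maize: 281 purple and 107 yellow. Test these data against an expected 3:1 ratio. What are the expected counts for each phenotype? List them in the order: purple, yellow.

291, 97

The 3:1 ratio has 4 parts, so with N = 388 the expected counts are:
  purple: 388 × 3/4 = 291
  yellow: 388 × 1/4 = 97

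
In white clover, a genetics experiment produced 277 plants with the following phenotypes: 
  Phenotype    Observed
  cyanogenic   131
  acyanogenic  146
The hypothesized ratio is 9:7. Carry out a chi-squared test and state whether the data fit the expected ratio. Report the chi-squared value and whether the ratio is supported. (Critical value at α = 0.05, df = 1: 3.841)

Total ratio parts = 16. Expected numbers out of 277:
  cyanogenic: 277 × 9/16 = 155.8125
  acyanogenic: 277 × 7/16 = 121.1875
χ² = Σ (O − E)² / E
  cyanogenic: (131 − 155.8125)² / 155.8125 = 3.9513
  acyanogenic: (146 − 121.1875)² / 121.1875 = 5.0802
χ² = 3.9513 + 5.0802 = 9.0315 ≈ 9.032
Degrees of freedom = 2 − 1 = 1; critical value at α = 0.05 is 3.841.
Since 9.032 > 3.841, we reject the null hypothesis — the data do not fit the 9:7 ratio.

9.032; not consistent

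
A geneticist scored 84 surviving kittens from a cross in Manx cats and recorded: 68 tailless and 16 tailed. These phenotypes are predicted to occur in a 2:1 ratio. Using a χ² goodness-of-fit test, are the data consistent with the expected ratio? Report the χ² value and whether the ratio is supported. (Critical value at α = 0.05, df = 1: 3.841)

7.714; not consistent

Total ratio parts = 3. Expected numbers out of 84:
  tailless: 84 × 2/3 = 56
  tailed: 84 × 1/3 = 28
χ² = Σ (O − E)² / E
  tailless: (68 − 56)² / 56 = 2.5714
  tailed: (16 − 28)² / 28 = 5.1429
χ² = 2.5714 + 5.1429 = 7.7143 ≈ 7.714
Degrees of freedom = 2 − 1 = 1; critical value at α = 0.05 is 3.841.
Since 7.714 > 3.841, we reject the null hypothesis — the data do not fit the 2:1 ratio.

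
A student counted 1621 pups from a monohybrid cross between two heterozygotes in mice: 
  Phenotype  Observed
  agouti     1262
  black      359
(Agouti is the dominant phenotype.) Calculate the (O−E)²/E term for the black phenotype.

For a monohybrid cross between heterozygotes with complete dominance, the expected phenotypic ratio is 3:1.
Under the 3:1 hypothesis (Σ ratio = 4, N = 1621):
  agouti: 1621 × 3/4 = 1215.75
  black: 1621 × 1/4 = 405.25
Contribution of black: (359 − 405.25)² / 405.25 = 5.2784

5.278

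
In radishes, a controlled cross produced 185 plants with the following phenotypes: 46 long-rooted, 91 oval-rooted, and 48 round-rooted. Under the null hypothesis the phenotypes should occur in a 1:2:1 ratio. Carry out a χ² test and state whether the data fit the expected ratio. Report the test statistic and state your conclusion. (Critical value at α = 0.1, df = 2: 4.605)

Expected counts for N = 185 under a 1:2:1 ratio (total parts = 4):
  long-rooted: 185 × 1/4 = 46.25
  oval-rooted: 185 × 2/4 = 92.5
  round-rooted: 185 × 1/4 = 46.25
χ² = Σ (O − E)² / E
  long-rooted: (46 − 46.25)² / 46.25 = 0.0014
  oval-rooted: (91 − 92.5)² / 92.5 = 0.0243
  round-rooted: (48 − 46.25)² / 46.25 = 0.0662
χ² = 0.0014 + 0.0243 + 0.0662 = 0.0919 ≈ 0.092
Degrees of freedom = 3 − 1 = 2; critical value at α = 0.1 is 4.605.
Since 0.092 < 4.605, we fail to reject the null hypothesis — the data are consistent with the 1:2:1 ratio.

0.092; consistent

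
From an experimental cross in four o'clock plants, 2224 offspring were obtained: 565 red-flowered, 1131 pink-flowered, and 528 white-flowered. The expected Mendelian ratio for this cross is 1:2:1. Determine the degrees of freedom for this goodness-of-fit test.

2

A goodness-of-fit test with 3 phenotype classes has df = 3 − 1 = 2.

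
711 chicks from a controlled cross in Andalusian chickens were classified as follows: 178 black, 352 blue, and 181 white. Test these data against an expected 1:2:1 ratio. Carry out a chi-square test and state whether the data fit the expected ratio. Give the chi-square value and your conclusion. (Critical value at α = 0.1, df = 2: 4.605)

Total ratio parts = 4. Expected numbers out of 711:
  black: 711 × 1/4 = 177.75
  blue: 711 × 2/4 = 355.5
  white: 711 × 1/4 = 177.75
χ² = Σ (O − E)² / E
  black: (178 − 177.75)² / 177.75 = 0.0004
  blue: (352 − 355.5)² / 355.5 = 0.0345
  white: (181 − 177.75)² / 177.75 = 0.0594
χ² = 0.0004 + 0.0345 + 0.0594 = 0.0943 ≈ 0.094
Degrees of freedom = 3 − 1 = 2; critical value at α = 0.1 is 4.605.
Since 0.094 < 4.605, we fail to reject the null hypothesis — the data are consistent with the 1:2:1 ratio.

0.094; consistent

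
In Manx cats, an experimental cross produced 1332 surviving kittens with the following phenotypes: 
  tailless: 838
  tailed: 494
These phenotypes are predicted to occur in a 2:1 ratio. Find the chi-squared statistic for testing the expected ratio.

8.446

Expected counts for N = 1332 under a 2:1 ratio (total parts = 3):
  tailless: 1332 × 2/3 = 888
  tailed: 1332 × 1/3 = 444
χ² = Σ (O − E)² / E
  tailless: (838 − 888)² / 888 = 2.8153
  tailed: (494 − 444)² / 444 = 5.6306
χ² = 2.8153 + 5.6306 = 8.4459 ≈ 8.446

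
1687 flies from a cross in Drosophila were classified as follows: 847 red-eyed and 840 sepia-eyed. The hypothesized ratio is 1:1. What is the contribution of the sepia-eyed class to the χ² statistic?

The 1:1 ratio has 2 parts, so with N = 1687 the expected counts are:
  red-eyed: 1687 × 1/2 = 843.5
  sepia-eyed: 1687 × 1/2 = 843.5
Contribution of sepia-eyed: (840 − 843.5)² / 843.5 = 0.0145

0.015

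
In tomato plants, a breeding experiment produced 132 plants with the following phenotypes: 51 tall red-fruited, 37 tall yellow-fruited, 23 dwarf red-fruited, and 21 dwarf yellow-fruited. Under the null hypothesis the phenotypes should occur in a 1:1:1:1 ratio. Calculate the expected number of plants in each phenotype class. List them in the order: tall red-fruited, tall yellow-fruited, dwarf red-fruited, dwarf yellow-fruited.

The 1:1:1:1 ratio has 4 parts, so with N = 132 the expected counts are:
  tall red-fruited: 132 × 1/4 = 33
  tall yellow-fruited: 132 × 1/4 = 33
  dwarf red-fruited: 132 × 1/4 = 33
  dwarf yellow-fruited: 132 × 1/4 = 33

33, 33, 33, 33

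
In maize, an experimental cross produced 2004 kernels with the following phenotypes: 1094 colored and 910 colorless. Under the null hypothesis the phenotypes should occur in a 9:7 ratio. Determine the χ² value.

2.242

Total ratio parts = 16. Expected numbers out of 2004:
  colored: 2004 × 9/16 = 1127.25
  colorless: 2004 × 7/16 = 876.75
χ² = Σ (O − E)² / E
  colored: (1094 − 1127.25)² / 1127.25 = 0.9808
  colorless: (910 − 876.75)² / 876.75 = 1.2610
χ² = 0.9808 + 1.2610 = 2.2418 ≈ 2.242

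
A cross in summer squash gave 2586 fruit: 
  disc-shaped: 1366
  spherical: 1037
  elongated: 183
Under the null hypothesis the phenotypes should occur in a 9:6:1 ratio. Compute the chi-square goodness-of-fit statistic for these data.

12.890

Under the 9:6:1 hypothesis (Σ ratio = 16, N = 2586):
  disc-shaped: 2586 × 9/16 = 1454.625
  spherical: 2586 × 6/16 = 969.75
  elongated: 2586 × 1/16 = 161.625
χ² = Σ (O − E)² / E
  disc-shaped: (1366 − 1454.625)² / 1454.625 = 5.3996
  spherical: (1037 − 969.75)² / 969.75 = 4.6636
  elongated: (183 − 161.625)² / 161.625 = 2.8269
χ² = 5.3996 + 4.6636 + 2.8269 = 12.8901 ≈ 12.890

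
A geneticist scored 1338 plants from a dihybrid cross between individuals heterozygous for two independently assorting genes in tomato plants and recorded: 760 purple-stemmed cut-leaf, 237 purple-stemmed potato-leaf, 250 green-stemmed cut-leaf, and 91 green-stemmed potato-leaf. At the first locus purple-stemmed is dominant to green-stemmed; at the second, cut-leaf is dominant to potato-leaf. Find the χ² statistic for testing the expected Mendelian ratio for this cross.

A dihybrid F₂ with independent assortment and complete dominance at both loci gives a 9:3:3:1 phenotypic ratio.
The 9:3:3:1 ratio has 16 parts, so with N = 1338 the expected counts are:
  purple-stemmed cut-leaf: 1338 × 9/16 = 752.625
  purple-stemmed potato-leaf: 1338 × 3/16 = 250.875
  green-stemmed cut-leaf: 1338 × 3/16 = 250.875
  green-stemmed potato-leaf: 1338 × 1/16 = 83.625
χ² = Σ (O − E)² / E
  purple-stemmed cut-leaf: (760 − 752.625)² / 752.625 = 0.0723
  purple-stemmed potato-leaf: (237 − 250.875)² / 250.875 = 0.7674
  green-stemmed cut-leaf: (250 − 250.875)² / 250.875 = 0.0031
  green-stemmed potato-leaf: (91 − 83.625)² / 83.625 = 0.6504
χ² = 0.0723 + 0.7674 + 0.0031 + 0.6504 = 1.4932 ≈ 1.493

1.493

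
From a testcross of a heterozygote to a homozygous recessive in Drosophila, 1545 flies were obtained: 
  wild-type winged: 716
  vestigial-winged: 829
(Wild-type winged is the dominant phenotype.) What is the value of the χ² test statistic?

A testcross of a heterozygote (Aa × aa) gives a 1:1 phenotypic ratio.
The 1:1 ratio has 2 parts, so with N = 1545 the expected counts are:
  wild-type winged: 1545 × 1/2 = 772.5
  vestigial-winged: 1545 × 1/2 = 772.5
χ² = Σ (O − E)² / E
  wild-type winged: (716 − 772.5)² / 772.5 = 4.1324
  vestigial-winged: (829 − 772.5)² / 772.5 = 4.1324
χ² = 4.1324 + 4.1324 = 8.2648 ≈ 8.265

8.265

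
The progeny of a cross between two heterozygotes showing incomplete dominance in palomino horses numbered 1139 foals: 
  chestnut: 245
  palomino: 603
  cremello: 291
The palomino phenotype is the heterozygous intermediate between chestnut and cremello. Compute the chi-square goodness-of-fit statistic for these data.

With incomplete dominance, a heterozygote × heterozygote cross gives a 1:2:1 phenotypic ratio.
Expected counts for N = 1139 under a 1:2:1 ratio (total parts = 4):
  chestnut: 1139 × 1/4 = 284.75
  palomino: 1139 × 2/4 = 569.5
  cremello: 1139 × 1/4 = 284.75
χ² = Σ (O − E)² / E
  chestnut: (245 − 284.75)² / 284.75 = 5.5489
  palomino: (603 − 569.5)² / 569.5 = 1.9706
  cremello: (291 − 284.75)² / 284.75 = 0.1372
χ² = 5.5489 + 1.9706 + 0.1372 = 7.6567 ≈ 7.657

7.657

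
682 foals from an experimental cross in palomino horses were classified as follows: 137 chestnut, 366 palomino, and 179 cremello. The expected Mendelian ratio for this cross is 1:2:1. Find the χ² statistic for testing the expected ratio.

Expected counts for N = 682 under a 1:2:1 ratio (total parts = 4):
  chestnut: 682 × 1/4 = 170.5
  palomino: 682 × 2/4 = 341
  cremello: 682 × 1/4 = 170.5
χ² = Σ (O − E)² / E
  chestnut: (137 − 170.5)² / 170.5 = 6.5821
  palomino: (366 − 341)² / 341 = 1.8328
  cremello: (179 − 170.5)² / 170.5 = 0.4238
χ² = 6.5821 + 1.8328 + 0.4238 = 8.8387 ≈ 8.839

8.839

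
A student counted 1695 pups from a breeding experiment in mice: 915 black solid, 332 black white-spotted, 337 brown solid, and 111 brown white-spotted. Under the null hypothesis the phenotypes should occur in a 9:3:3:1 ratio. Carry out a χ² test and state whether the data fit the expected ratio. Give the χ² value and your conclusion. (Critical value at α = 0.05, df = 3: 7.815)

3.583; consistent

The 9:3:3:1 ratio has 16 parts, so with N = 1695 the expected counts are:
  black solid: 1695 × 9/16 = 953.4375
  black white-spotted: 1695 × 3/16 = 317.8125
  brown solid: 1695 × 3/16 = 317.8125
  brown white-spotted: 1695 × 1/16 = 105.9375
χ² = Σ (O − E)² / E
  black solid: (915 − 953.4375)² / 953.4375 = 1.5496
  black white-spotted: (332 − 317.8125)² / 317.8125 = 0.6333
  brown solid: (337 − 317.8125)² / 317.8125 = 1.1584
  brown white-spotted: (111 − 105.9375)² / 105.9375 = 0.2419
χ² = 1.5496 + 0.6333 + 1.1584 + 0.2419 = 3.5832 ≈ 3.583
Degrees of freedom = 4 − 1 = 3; critical value at α = 0.05 is 7.815.
Since 3.583 < 7.815, we fail to reject the null hypothesis — the data are consistent with the 9:3:3:1 ratio.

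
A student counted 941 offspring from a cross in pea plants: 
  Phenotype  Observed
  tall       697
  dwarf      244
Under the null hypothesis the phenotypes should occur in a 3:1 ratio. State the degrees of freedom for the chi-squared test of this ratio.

A goodness-of-fit test with 2 phenotype classes has df = 2 − 1 = 1.

1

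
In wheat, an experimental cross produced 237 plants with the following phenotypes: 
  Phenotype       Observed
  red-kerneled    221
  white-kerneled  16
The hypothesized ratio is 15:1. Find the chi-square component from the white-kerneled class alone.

Expected counts for N = 237 under a 15:1 ratio (total parts = 16):
  red-kerneled: 237 × 15/16 = 222.1875
  white-kerneled: 237 × 1/16 = 14.8125
Contribution of white-kerneled: (16 − 14.8125)² / 14.8125 = 0.0952

0.095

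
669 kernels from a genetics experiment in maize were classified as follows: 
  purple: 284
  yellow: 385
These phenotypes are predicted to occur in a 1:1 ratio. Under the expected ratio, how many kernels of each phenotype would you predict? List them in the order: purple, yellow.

334.5, 334.5

The 1:1 ratio has 2 parts, so with N = 669 the expected counts are:
  purple: 669 × 1/2 = 334.5
  yellow: 669 × 1/2 = 334.5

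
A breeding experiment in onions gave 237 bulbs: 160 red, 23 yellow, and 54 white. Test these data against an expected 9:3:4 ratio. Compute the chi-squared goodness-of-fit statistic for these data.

16.150

The 9:3:4 ratio has 16 parts, so with N = 237 the expected counts are:
  red: 237 × 9/16 = 133.3125
  yellow: 237 × 3/16 = 44.4375
  white: 237 × 4/16 = 59.25
χ² = Σ (O − E)² / E
  red: (160 − 133.3125)² / 133.3125 = 5.3425
  yellow: (23 − 44.4375)² / 44.4375 = 10.3419
  white: (54 − 59.25)² / 59.25 = 0.4652
χ² = 5.3425 + 10.3419 + 0.4652 = 16.1496 ≈ 16.150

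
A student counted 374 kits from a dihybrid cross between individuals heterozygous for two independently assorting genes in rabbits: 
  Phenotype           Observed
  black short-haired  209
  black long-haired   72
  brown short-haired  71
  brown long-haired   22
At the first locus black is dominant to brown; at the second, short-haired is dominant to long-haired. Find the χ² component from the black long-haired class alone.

0.050

A dihybrid F₂ with independent assortment and complete dominance at both loci gives a 9:3:3:1 phenotypic ratio.
Under the 9:3:3:1 hypothesis (Σ ratio = 16, N = 374):
  black short-haired: 374 × 9/16 = 210.375
  black long-haired: 374 × 3/16 = 70.125
  brown short-haired: 374 × 3/16 = 70.125
  brown long-haired: 374 × 1/16 = 23.375
Contribution of black long-haired: (72 − 70.125)² / 70.125 = 0.0501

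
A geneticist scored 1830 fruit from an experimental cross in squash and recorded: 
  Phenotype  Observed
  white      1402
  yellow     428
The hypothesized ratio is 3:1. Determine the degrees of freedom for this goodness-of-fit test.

1

A goodness-of-fit test with 2 phenotype classes has df = 2 − 1 = 1.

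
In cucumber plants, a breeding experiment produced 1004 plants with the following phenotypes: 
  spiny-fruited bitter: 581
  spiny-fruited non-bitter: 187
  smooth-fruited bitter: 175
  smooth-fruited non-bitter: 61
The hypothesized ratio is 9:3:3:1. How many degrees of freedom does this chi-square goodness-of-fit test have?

3

A goodness-of-fit test with 4 phenotype classes has df = 4 − 1 = 3.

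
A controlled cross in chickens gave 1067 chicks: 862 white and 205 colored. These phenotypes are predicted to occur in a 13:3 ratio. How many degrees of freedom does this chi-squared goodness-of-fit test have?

A goodness-of-fit test with 2 phenotype classes has df = 2 − 1 = 1.

1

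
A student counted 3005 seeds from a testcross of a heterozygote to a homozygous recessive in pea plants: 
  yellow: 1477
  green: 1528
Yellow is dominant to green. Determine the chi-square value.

A testcross of a heterozygote (Aa × aa) gives a 1:1 phenotypic ratio.
The 1:1 ratio has 2 parts, so with N = 3005 the expected counts are:
  yellow: 3005 × 1/2 = 1502.5
  green: 3005 × 1/2 = 1502.5
χ² = Σ (O − E)² / E
  yellow: (1477 − 1502.5)² / 1502.5 = 0.4328
  green: (1528 − 1502.5)² / 1502.5 = 0.4328
χ² = 0.4328 + 0.4328 = 0.8656 ≈ 0.866

0.866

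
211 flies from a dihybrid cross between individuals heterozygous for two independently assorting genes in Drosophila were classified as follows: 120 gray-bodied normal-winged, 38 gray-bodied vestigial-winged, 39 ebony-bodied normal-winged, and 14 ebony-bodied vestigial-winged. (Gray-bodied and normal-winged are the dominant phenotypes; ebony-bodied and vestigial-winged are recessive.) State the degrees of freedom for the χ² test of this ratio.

3

A dihybrid F₂ with independent assortment and complete dominance at both loci gives a 9:3:3:1 phenotypic ratio.
A goodness-of-fit test with 4 phenotype classes has df = 4 − 1 = 3.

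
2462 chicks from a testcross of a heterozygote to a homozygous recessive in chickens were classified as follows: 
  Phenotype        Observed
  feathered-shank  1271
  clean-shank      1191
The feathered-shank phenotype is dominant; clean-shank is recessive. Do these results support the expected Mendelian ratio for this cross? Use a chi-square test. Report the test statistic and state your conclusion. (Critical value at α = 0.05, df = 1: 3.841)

A testcross of a heterozygote (Aa × aa) gives a 1:1 phenotypic ratio.
Total ratio parts = 2. Expected numbers out of 2462:
  feathered-shank: 2462 × 1/2 = 1231
  clean-shank: 2462 × 1/2 = 1231
χ² = Σ (O − E)² / E
  feathered-shank: (1271 − 1231)² / 1231 = 1.2998
  clean-shank: (1191 − 1231)² / 1231 = 1.2998
χ² = 1.2998 + 1.2998 = 2.5996 ≈ 2.600
Degrees of freedom = 2 − 1 = 1; critical value at α = 0.05 is 3.841.
Since 2.600 < 3.841, we fail to reject the null hypothesis — the data are consistent with the 1:1 ratio.

2.600; consistent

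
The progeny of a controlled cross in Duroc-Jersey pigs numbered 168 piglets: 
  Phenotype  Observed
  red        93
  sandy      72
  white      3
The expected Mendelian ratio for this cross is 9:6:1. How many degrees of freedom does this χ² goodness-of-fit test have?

A goodness-of-fit test with 3 phenotype classes has df = 3 − 1 = 2.

2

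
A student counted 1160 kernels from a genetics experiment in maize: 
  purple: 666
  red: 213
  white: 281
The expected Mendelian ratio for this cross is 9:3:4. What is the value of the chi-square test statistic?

0.652

Under the 9:3:4 hypothesis (Σ ratio = 16, N = 1160):
  purple: 1160 × 9/16 = 652.5
  red: 1160 × 3/16 = 217.5
  white: 1160 × 4/16 = 290
χ² = Σ (O − E)² / E
  purple: (666 − 652.5)² / 652.5 = 0.2793
  red: (213 − 217.5)² / 217.5 = 0.0931
  white: (281 − 290)² / 290 = 0.2793
χ² = 0.2793 + 0.0931 + 0.2793 = 0.6517 ≈ 0.652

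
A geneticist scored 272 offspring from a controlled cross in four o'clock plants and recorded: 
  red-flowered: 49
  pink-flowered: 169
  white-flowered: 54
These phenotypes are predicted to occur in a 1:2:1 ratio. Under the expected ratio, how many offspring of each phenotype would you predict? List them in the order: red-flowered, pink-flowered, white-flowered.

68, 136, 68

The 1:2:1 ratio has 4 parts, so with N = 272 the expected counts are:
  red-flowered: 272 × 1/4 = 68
  pink-flowered: 272 × 2/4 = 136
  white-flowered: 272 × 1/4 = 68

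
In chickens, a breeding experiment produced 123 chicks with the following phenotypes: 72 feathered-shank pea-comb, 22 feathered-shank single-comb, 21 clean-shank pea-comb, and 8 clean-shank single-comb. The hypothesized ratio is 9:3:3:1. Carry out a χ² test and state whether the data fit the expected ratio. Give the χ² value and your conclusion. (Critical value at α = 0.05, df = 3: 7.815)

0.360; consistent

Expected counts for N = 123 under a 9:3:3:1 ratio (total parts = 16):
  feathered-shank pea-comb: 123 × 9/16 = 69.1875
  feathered-shank single-comb: 123 × 3/16 = 23.0625
  clean-shank pea-comb: 123 × 3/16 = 23.0625
  clean-shank single-comb: 123 × 1/16 = 7.6875
χ² = Σ (O − E)² / E
  feathered-shank pea-comb: (72 − 69.1875)² / 69.1875 = 0.1143
  feathered-shank single-comb: (22 − 23.0625)² / 23.0625 = 0.0489
  clean-shank pea-comb: (21 − 23.0625)² / 23.0625 = 0.1845
  clean-shank single-comb: (8 − 7.6875)² / 7.6875 = 0.0127
χ² = 0.1143 + 0.0489 + 0.1845 + 0.0127 = 0.3604 ≈ 0.360
Degrees of freedom = 4 − 1 = 3; critical value at α = 0.05 is 7.815.
Since 0.360 < 7.815, we fail to reject the null hypothesis — the data are consistent with the 9:3:3:1 ratio.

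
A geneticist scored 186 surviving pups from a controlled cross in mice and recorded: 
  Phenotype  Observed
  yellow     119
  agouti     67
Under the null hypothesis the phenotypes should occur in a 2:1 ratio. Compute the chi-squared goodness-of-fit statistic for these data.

The 2:1 ratio has 3 parts, so with N = 186 the expected counts are:
  yellow: 186 × 2/3 = 124
  agouti: 186 × 1/3 = 62
χ² = Σ (O − E)² / E
  yellow: (119 − 124)² / 124 = 0.2016
  agouti: (67 − 62)² / 62 = 0.4032
χ² = 0.2016 + 0.4032 = 0.6048 ≈ 0.605

0.605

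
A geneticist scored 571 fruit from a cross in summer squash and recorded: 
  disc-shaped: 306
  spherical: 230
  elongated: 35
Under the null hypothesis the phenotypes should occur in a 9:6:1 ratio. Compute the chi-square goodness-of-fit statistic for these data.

Expected counts for N = 571 under a 9:6:1 ratio (total parts = 16):
  disc-shaped: 571 × 9/16 = 321.1875
  spherical: 571 × 6/16 = 214.125
  elongated: 571 × 1/16 = 35.6875
χ² = Σ (O − E)² / E
  disc-shaped: (306 − 321.1875)² / 321.1875 = 0.7181
  spherical: (230 − 214.125)² / 214.125 = 1.1770
  elongated: (35 − 35.6875)² / 35.6875 = 0.0132
χ² = 0.7181 + 1.1770 + 0.0132 = 1.9083 ≈ 1.908

1.908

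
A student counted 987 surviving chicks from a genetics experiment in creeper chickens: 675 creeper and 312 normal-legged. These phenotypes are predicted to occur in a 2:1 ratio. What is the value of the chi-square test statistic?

1.318

The 2:1 ratio has 3 parts, so with N = 987 the expected counts are:
  creeper: 987 × 2/3 = 658
  normal-legged: 987 × 1/3 = 329
χ² = Σ (O − E)² / E
  creeper: (675 − 658)² / 658 = 0.4392
  normal-legged: (312 − 329)² / 329 = 0.8784
χ² = 0.4392 + 0.8784 = 1.3176 ≈ 1.318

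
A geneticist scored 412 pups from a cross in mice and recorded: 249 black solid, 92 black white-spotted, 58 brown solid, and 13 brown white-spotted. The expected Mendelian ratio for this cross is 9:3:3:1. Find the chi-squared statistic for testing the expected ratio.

Under the 9:3:3:1 hypothesis (Σ ratio = 16, N = 412):
  black solid: 412 × 9/16 = 231.75
  black white-spotted: 412 × 3/16 = 77.25
  brown solid: 412 × 3/16 = 77.25
  brown white-spotted: 412 × 1/16 = 25.75
χ² = Σ (O − E)² / E
  black solid: (249 − 231.75)² / 231.75 = 1.2840
  black white-spotted: (92 − 77.25)² / 77.25 = 2.8163
  brown solid: (58 − 77.25)² / 77.25 = 4.7969
  brown white-spotted: (13 − 25.75)² / 25.75 = 6.3131
χ² = 1.2840 + 2.8163 + 4.7969 + 6.3131 = 15.2103 ≈ 15.210

15.210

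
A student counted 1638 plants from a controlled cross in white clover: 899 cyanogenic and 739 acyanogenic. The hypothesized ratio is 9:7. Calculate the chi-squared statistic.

1.242

The 9:7 ratio has 16 parts, so with N = 1638 the expected counts are:
  cyanogenic: 1638 × 9/16 = 921.375
  acyanogenic: 1638 × 7/16 = 716.625
χ² = Σ (O − E)² / E
  cyanogenic: (899 − 921.375)² / 921.375 = 0.5434
  acyanogenic: (739 − 716.625)² / 716.625 = 0.6986
χ² = 0.5434 + 0.6986 = 1.242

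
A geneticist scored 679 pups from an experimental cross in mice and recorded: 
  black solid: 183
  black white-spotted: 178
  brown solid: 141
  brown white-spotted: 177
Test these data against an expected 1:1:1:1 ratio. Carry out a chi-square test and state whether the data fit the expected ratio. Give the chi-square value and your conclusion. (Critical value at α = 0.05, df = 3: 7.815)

The 1:1:1:1 ratio has 4 parts, so with N = 679 the expected counts are:
  black solid: 679 × 1/4 = 169.75
  black white-spotted: 679 × 1/4 = 169.75
  brown solid: 679 × 1/4 = 169.75
  brown white-spotted: 679 × 1/4 = 169.75
χ² = Σ (O − E)² / E
  black solid: (183 − 169.75)² / 169.75 = 1.0342
  black white-spotted: (178 − 169.75)² / 169.75 = 0.4010
  brown solid: (141 − 169.75)² / 169.75 = 4.8693
  brown white-spotted: (177 − 169.75)² / 169.75 = 0.3096
χ² = 1.0342 + 0.4010 + 4.8693 + 0.3096 = 6.6141 ≈ 6.614
Degrees of freedom = 4 − 1 = 3; critical value at α = 0.05 is 7.815.
Since 6.614 < 7.815, we fail to reject the null hypothesis — the data are consistent with the 1:1:1:1 ratio.

6.614; consistent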